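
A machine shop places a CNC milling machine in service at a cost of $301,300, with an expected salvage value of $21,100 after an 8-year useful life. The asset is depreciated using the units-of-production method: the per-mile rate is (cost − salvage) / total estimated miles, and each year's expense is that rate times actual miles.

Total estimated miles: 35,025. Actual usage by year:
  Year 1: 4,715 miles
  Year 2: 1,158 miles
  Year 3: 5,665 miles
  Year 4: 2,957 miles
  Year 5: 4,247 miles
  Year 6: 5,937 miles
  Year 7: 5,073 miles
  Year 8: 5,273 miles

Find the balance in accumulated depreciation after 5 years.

Depreciable base = $301,300 − $21,100 = $280,200.
Rate = $280,200 / 35,025 miles = $8 per mile.
Year 1: 4,715 × $8 = $37,720. Book value $263,580.
Year 2: 1,158 × $8 = $9,264. Book value $254,316.
Year 3: 5,665 × $8 = $45,320. Book value $208,996.
Year 4: 2,957 × $8 = $23,656. Book value $185,340.
Year 5: 4,247 × $8 = $33,976. Book value $151,364.
Accumulated through year 5 = $301,300 − $151,364 = $149,936.

$149,936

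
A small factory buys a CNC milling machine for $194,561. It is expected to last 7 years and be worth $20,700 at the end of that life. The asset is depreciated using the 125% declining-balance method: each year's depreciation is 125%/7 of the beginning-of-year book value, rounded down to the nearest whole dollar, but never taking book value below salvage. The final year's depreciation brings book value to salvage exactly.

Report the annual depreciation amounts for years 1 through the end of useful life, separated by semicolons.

Depreciable base = $194,561 − $20,700 = $173,861.
Year 1: ⌊$194,561 × 125%/7⌋ = $34,743. Book value $159,818.
Year 2: ⌊$159,818 × 125%/7⌋ = $28,538. Book value $131,280.
Year 3: ⌊$131,280 × 125%/7⌋ = $23,442. Book value $107,838.
Year 4: ⌊$107,838 × 125%/7⌋ = $19,256. Book value $88,582.
Year 5: ⌊$88,582 × 125%/7⌋ = $15,818. Book value $72,764.
Year 6: ⌊$72,764 × 125%/7⌋ = $12,993. Book value $59,771.
Year 7 (final): $59,771 − $20,700 = $39,071. Book value $20,700.

$34,743; $28,538; $23,442; $19,256; $15,818; $12,993; $39,071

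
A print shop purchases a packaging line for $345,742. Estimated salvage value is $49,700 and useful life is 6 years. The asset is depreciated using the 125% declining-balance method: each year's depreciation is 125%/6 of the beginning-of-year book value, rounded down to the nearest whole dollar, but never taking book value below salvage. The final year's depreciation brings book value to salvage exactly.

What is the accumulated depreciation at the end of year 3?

$174,195

Depreciable base = $345,742 − $49,700 = $296,042.
Year 1: ⌊$345,742 × 125%/6⌋ = $72,029. Book value $273,713.
Year 2: ⌊$273,713 × 125%/6⌋ = $57,023. Book value $216,690.
Year 3: ⌊$216,690 × 125%/6⌋ = $45,143. Book value $171,547.
Accumulated through year 3 = $345,742 − $171,547 = $174,195.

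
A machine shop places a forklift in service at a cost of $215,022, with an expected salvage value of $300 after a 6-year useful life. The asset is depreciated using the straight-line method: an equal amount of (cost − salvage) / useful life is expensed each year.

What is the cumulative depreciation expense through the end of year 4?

$143,148

Depreciable base = $215,022 − $300 = $214,722.
Annual expense = $214,722 / 6 = $35,787.
End of year 1: book value $179,235.
End of year 2: book value $143,448.
End of year 3: book value $107,661.
End of year 4: book value $71,874.
Accumulated through year 4 = $215,022 − $71,874 = $143,148.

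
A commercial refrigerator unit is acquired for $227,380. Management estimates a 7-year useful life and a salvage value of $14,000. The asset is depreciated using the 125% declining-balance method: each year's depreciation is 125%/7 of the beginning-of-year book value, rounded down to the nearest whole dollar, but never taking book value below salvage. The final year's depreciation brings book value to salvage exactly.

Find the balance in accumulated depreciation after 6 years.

$157,528

Depreciable base = $227,380 − $14,000 = $213,380.
Year 1: ⌊$227,380 × 125%/7⌋ = $40,603. Book value $186,777.
Year 2: ⌊$186,777 × 125%/7⌋ = $33,353. Book value $153,424.
Year 3: ⌊$153,424 × 125%/7⌋ = $27,397. Book value $126,027.
Year 4: ⌊$126,027 × 125%/7⌋ = $22,504. Book value $103,523.
Year 5: ⌊$103,523 × 125%/7⌋ = $18,486. Book value $85,037.
Year 6: ⌊$85,037 × 125%/7⌋ = $15,185. Book value $69,852.
Accumulated through year 6 = $227,380 − $69,852 = $157,528.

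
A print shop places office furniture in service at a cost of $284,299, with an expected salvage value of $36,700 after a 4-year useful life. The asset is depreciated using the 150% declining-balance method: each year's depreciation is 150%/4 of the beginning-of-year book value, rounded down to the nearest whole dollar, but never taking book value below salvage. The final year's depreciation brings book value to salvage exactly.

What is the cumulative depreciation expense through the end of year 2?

$173,244

Depreciable base = $284,299 − $36,700 = $247,599.
Year 1: ⌊$284,299 × 150%/4⌋ = $106,612. Book value $177,687.
Year 2: ⌊$177,687 × 150%/4⌋ = $66,632. Book value $111,055.
Accumulated through year 2 = $284,299 − $111,055 = $173,244.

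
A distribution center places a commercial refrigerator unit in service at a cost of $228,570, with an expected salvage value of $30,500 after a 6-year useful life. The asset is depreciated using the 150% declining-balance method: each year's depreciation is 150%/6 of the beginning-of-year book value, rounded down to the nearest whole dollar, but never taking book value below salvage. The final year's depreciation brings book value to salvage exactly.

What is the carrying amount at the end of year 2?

Depreciable base = $228,570 − $30,500 = $198,070.
Year 1: ⌊$228,570 × 150%/6⌋ = $57,142. Book value $171,428.
Year 2: ⌊$171,428 × 150%/6⌋ = $42,857. Book value $128,571.

$128,571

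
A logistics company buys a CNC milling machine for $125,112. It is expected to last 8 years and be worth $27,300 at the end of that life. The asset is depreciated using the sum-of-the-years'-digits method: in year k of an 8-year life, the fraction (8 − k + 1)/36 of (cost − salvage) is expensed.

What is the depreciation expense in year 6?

Depreciable base = $125,112 − $27,300 = $97,812.
Sum of the years' digits = 8+7+6+5+4+3+2+1 = 36.
Year 1: $97,812 × 8/36 = $21,736. Book value $103,376.
Year 2: $97,812 × 7/36 = $19,019. Book value $84,357.
Year 3: $97,812 × 6/36 = $16,302. Book value $68,055.
Year 4: $97,812 × 5/36 = $13,585. Book value $54,470.
Year 5: $97,812 × 4/36 = $10,868. Book value $43,602.
Year 6: $97,812 × 3/36 = $8,151. Book value $35,451.

$8,151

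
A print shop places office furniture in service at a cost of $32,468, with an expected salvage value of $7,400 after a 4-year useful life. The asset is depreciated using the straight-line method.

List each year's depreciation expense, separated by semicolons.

$6,267; $6,267; $6,267; $6,267

Depreciable base = $32,468 − $7,400 = $25,068.
Annual expense = $25,068 / 4 = $6,267.
End of year 1: book value $26,201.
End of year 2: book value $19,934.
End of year 3: book value $13,667.
End of year 4: book value $7,400.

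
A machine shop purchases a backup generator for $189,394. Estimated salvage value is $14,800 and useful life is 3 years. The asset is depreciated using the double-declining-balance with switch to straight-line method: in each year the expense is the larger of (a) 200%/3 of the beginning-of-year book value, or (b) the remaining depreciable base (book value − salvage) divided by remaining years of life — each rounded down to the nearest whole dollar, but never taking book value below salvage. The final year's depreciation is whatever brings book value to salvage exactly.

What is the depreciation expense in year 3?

$6,244

Depreciable base = $189,394 − $14,800 = $174,594.
Year 1: DB = ⌊$189,394 × 200%/3⌋ = $126,262; SL = ⌊$174,594/3⌋ = $58,198 → take DB $126,262. Book value $63,132.
Year 2: DB = ⌊$63,132 × 200%/3⌋ = $42,088; SL = ⌊$48,332/2⌋ = $24,166 → take DB $42,088. Book value $21,044.
Year 3 (final): $21,044 − $14,800 = $6,244. Book value $14,800.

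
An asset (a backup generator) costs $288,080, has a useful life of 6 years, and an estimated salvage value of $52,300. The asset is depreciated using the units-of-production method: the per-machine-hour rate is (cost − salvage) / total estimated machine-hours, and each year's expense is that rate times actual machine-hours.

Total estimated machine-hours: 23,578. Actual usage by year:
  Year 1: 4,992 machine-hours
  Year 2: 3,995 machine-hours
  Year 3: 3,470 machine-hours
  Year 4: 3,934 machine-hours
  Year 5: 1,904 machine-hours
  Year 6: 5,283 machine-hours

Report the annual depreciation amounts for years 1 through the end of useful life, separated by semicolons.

Depreciable base = $288,080 − $52,300 = $235,780.
Rate = $235,780 / 23,578 machine-hours = $10 per machine-hour.
Year 1: 4,992 × $10 = $49,920. Book value $238,160.
Year 2: 3,995 × $10 = $39,950. Book value $198,210.
Year 3: 3,470 × $10 = $34,700. Book value $163,510.
Year 4: 3,934 × $10 = $39,340. Book value $124,170.
Year 5: 1,904 × $10 = $19,040. Book value $105,130.
Year 6: 5,283 × $10 = $52,830. Book value $52,300.

$49,920; $39,950; $34,700; $39,340; $19,040; $52,830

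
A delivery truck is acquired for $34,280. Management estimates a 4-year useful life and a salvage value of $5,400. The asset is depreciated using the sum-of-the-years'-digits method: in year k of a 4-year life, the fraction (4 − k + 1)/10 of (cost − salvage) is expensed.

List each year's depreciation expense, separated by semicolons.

$11,552; $8,664; $5,776; $2,888

Depreciable base = $34,280 − $5,400 = $28,880.
Sum of the years' digits = 4+3+2+1 = 10.
Year 1: $28,880 × 4/10 = $11,552. Book value $22,728.
Year 2: $28,880 × 3/10 = $8,664. Book value $14,064.
Year 3: $28,880 × 2/10 = $5,776. Book value $8,288.
Year 4: $28,880 × 1/10 = $2,888. Book value $5,400.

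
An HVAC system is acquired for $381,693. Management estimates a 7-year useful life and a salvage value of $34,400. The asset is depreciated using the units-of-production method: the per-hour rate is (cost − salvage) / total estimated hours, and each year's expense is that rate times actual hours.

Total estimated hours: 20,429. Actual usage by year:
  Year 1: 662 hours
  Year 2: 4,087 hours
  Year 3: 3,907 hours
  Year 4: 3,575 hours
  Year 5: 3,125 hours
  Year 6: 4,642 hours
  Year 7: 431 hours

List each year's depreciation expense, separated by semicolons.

Depreciable base = $381,693 − $34,400 = $347,293.
Rate = $347,293 / 20,429 hours = $17 per hour.
Year 1: 662 × $17 = $11,254. Book value $370,439.
Year 2: 4,087 × $17 = $69,479. Book value $300,960.
Year 3: 3,907 × $17 = $66,419. Book value $234,541.
Year 4: 3,575 × $17 = $60,775. Book value $173,766.
Year 5: 3,125 × $17 = $53,125. Book value $120,641.
Year 6: 4,642 × $17 = $78,914. Book value $41,727.
Year 7: 431 × $17 = $7,327. Book value $34,400.

$11,254; $69,479; $66,419; $60,775; $53,125; $78,914; $7,327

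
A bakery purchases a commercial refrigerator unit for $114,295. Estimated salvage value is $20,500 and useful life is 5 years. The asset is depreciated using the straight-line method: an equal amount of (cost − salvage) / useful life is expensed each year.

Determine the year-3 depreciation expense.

$18,759

Depreciable base = $114,295 − $20,500 = $93,795.
Annual expense = $93,795 / 5 = $18,759.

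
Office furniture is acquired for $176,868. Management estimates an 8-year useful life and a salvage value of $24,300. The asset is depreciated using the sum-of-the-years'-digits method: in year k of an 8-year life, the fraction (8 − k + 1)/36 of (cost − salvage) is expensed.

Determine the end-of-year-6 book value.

$37,014

Depreciable base = $176,868 − $24,300 = $152,568.
Sum of the years' digits = 8+7+6+5+4+3+2+1 = 36.
Year 1: $152,568 × 8/36 = $33,904. Book value $142,964.
Year 2: $152,568 × 7/36 = $29,666. Book value $113,298.
Year 3: $152,568 × 6/36 = $25,428. Book value $87,870.
Year 4: $152,568 × 5/36 = $21,190. Book value $66,680.
Year 5: $152,568 × 4/36 = $16,952. Book value $49,728.
Year 6: $152,568 × 3/36 = $12,714. Book value $37,014.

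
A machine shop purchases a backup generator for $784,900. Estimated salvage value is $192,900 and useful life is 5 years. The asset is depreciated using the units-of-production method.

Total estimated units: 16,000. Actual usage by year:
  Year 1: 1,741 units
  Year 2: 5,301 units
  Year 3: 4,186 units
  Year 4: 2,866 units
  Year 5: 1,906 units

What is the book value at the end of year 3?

$369,464

Depreciable base = $784,900 − $192,900 = $592,000.
Rate = $592,000 / 16,000 units = $37 per unit.
Year 1: 1,741 × $37 = $64,417. Book value $720,483.
Year 2: 5,301 × $37 = $196,137. Book value $524,346.
Year 3: 4,186 × $37 = $154,882. Book value $369,464.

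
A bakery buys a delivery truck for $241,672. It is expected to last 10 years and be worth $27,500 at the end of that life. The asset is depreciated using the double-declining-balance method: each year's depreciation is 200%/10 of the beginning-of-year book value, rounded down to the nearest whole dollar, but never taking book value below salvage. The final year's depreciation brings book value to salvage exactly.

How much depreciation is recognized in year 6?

$15,838

Depreciable base = $241,672 − $27,500 = $214,172.
Year 1: ⌊$241,672 × 200%/10⌋ = $48,334. Book value $193,338.
Year 2: ⌊$193,338 × 200%/10⌋ = $38,667. Book value $154,671.
Year 3: ⌊$154,671 × 200%/10⌋ = $30,934. Book value $123,737.
Year 4: ⌊$123,737 × 200%/10⌋ = $24,747. Book value $98,990.
Year 5: ⌊$98,990 × 200%/10⌋ = $19,798. Book value $79,192.
Year 6: ⌊$79,192 × 200%/10⌋ = $15,838. Book value $63,354.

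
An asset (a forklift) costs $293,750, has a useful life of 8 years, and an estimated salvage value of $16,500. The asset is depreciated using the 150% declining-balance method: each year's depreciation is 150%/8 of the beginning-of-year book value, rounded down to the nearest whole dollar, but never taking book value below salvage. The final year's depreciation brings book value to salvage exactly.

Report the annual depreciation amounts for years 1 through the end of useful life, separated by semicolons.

$55,078; $44,751; $36,360; $29,542; $24,003; $19,503; $15,846; $52,167

Depreciable base = $293,750 − $16,500 = $277,250.
Year 1: ⌊$293,750 × 150%/8⌋ = $55,078. Book value $238,672.
Year 2: ⌊$238,672 × 150%/8⌋ = $44,751. Book value $193,921.
Year 3: ⌊$193,921 × 150%/8⌋ = $36,360. Book value $157,561.
Year 4: ⌊$157,561 × 150%/8⌋ = $29,542. Book value $128,019.
Year 5: ⌊$128,019 × 150%/8⌋ = $24,003. Book value $104,016.
Year 6: ⌊$104,016 × 150%/8⌋ = $19,503. Book value $84,513.
Year 7: ⌊$84,513 × 150%/8⌋ = $15,846. Book value $68,667.
Year 8 (final): $68,667 − $16,500 = $52,167. Book value $16,500.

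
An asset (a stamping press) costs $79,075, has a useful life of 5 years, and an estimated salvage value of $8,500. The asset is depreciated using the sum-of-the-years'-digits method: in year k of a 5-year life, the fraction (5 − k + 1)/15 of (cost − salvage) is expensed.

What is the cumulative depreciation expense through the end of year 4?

$65,870

Depreciable base = $79,075 − $8,500 = $70,575.
Sum of the years' digits = 5+4+3+2+1 = 15.
Year 1: $70,575 × 5/15 = $23,525. Book value $55,550.
Year 2: $70,575 × 4/15 = $18,820. Book value $36,730.
Year 3: $70,575 × 3/15 = $14,115. Book value $22,615.
Year 4: $70,575 × 2/15 = $9,410. Book value $13,205.
Accumulated through year 4 = $79,075 − $13,205 = $65,870.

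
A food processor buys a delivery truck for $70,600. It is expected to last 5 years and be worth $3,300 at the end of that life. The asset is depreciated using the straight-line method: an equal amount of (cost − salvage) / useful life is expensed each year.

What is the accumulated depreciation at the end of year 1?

Depreciable base = $70,600 − $3,300 = $67,300.
Annual expense = $67,300 / 5 = $13,460.
End of year 1: book value $57,140.
Accumulated through year 1 = $70,600 − $57,140 = $13,460.

$13,460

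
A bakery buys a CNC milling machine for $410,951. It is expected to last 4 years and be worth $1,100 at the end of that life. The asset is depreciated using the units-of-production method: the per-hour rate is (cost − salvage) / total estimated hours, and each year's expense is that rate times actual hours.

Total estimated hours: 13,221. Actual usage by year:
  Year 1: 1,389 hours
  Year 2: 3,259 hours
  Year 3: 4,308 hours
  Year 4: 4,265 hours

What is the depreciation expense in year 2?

$101,029

Depreciable base = $410,951 − $1,100 = $409,851.
Rate = $409,851 / 13,221 hours = $31 per hour.
Year 1: 1,389 × $31 = $43,059. Book value $367,892.
Year 2: 3,259 × $31 = $101,029. Book value $266,863.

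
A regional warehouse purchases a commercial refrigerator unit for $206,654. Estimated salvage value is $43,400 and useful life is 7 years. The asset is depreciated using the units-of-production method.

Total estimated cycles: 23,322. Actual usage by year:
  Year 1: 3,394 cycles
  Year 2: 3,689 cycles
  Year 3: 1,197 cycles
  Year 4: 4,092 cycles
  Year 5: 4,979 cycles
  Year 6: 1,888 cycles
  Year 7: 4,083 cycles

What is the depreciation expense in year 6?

$13,216

Depreciable base = $206,654 − $43,400 = $163,254.
Rate = $163,254 / 23,322 cycles = $7 per cycle.
Year 1: 3,394 × $7 = $23,758. Book value $182,896.
Year 2: 3,689 × $7 = $25,823. Book value $157,073.
Year 3: 1,197 × $7 = $8,379. Book value $148,694.
Year 4: 4,092 × $7 = $28,644. Book value $120,050.
Year 5: 4,979 × $7 = $34,853. Book value $85,197.
Year 6: 1,888 × $7 = $13,216. Book value $71,981.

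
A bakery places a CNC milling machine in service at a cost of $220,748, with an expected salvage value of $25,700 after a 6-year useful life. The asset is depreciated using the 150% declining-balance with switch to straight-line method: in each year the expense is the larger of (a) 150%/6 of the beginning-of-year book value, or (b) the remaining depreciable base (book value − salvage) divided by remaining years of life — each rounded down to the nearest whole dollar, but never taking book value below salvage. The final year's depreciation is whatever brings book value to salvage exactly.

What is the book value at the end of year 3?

$93,129

Depreciable base = $220,748 − $25,700 = $195,048.
Year 1: DB = ⌊$220,748 × 150%/6⌋ = $55,187; SL = ⌊$195,048/6⌋ = $32,508 → take DB $55,187. Book value $165,561.
Year 2: DB = ⌊$165,561 × 150%/6⌋ = $41,390; SL = ⌊$139,861/5⌋ = $27,972 → take DB $41,390. Book value $124,171.
Year 3: DB = ⌊$124,171 × 150%/6⌋ = $31,042; SL = ⌊$98,471/4⌋ = $24,617 → take DB $31,042. Book value $93,129.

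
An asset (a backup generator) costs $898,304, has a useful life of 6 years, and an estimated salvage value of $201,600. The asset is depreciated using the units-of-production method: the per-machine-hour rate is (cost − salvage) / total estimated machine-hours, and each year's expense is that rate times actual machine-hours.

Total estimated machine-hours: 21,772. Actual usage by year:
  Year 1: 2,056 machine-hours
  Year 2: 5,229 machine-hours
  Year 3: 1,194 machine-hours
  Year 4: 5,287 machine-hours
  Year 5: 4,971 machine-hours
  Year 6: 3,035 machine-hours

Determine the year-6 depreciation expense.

$97,120

Depreciable base = $898,304 − $201,600 = $696,704.
Rate = $696,704 / 21,772 machine-hours = $32 per machine-hour.
Year 1: 2,056 × $32 = $65,792. Book value $832,512.
Year 2: 5,229 × $32 = $167,328. Book value $665,184.
Year 3: 1,194 × $32 = $38,208. Book value $626,976.
Year 4: 5,287 × $32 = $169,184. Book value $457,792.
Year 5: 4,971 × $32 = $159,072. Book value $298,720.
Year 6: 3,035 × $32 = $97,120. Book value $201,600.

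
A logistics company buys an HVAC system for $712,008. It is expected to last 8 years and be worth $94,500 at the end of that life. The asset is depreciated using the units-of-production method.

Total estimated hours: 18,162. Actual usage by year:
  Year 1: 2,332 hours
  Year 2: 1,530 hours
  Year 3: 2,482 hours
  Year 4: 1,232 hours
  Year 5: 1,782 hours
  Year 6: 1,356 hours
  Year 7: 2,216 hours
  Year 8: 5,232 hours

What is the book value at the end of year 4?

Depreciable base = $712,008 − $94,500 = $617,508.
Rate = $617,508 / 18,162 hours = $34 per hour.
Year 1: 2,332 × $34 = $79,288. Book value $632,720.
Year 2: 1,530 × $34 = $52,020. Book value $580,700.
Year 3: 2,482 × $34 = $84,388. Book value $496,312.
Year 4: 1,232 × $34 = $41,888. Book value $454,424.

$454,424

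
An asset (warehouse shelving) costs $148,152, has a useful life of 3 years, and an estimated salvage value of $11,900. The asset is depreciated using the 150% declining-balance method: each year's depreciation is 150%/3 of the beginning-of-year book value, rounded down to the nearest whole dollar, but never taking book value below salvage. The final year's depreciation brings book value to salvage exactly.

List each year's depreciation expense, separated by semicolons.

Depreciable base = $148,152 − $11,900 = $136,252.
Year 1: ⌊$148,152 × 150%/3⌋ = $74,076. Book value $74,076.
Year 2: ⌊$74,076 × 150%/3⌋ = $37,038. Book value $37,038.
Year 3 (final): $37,038 − $11,900 = $25,138. Book value $11,900.

$74,076; $37,038; $25,138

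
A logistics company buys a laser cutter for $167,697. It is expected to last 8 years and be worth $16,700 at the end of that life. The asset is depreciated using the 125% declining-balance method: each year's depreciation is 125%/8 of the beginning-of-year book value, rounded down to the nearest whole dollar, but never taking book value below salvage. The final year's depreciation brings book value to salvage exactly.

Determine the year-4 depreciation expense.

$15,739

Depreciable base = $167,697 − $16,700 = $150,997.
Year 1: ⌊$167,697 × 125%/8⌋ = $26,202. Book value $141,495.
Year 2: ⌊$141,495 × 125%/8⌋ = $22,108. Book value $119,387.
Year 3: ⌊$119,387 × 125%/8⌋ = $18,654. Book value $100,733.
Year 4: ⌊$100,733 × 125%/8⌋ = $15,739. Book value $84,994.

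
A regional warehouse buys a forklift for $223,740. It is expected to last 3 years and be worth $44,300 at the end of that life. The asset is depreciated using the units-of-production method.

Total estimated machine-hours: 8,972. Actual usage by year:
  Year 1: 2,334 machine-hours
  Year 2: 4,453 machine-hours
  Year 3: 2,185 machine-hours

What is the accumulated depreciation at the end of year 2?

$135,740

Depreciable base = $223,740 − $44,300 = $179,440.
Rate = $179,440 / 8,972 machine-hours = $20 per machine-hour.
Year 1: 2,334 × $20 = $46,680. Book value $177,060.
Year 2: 4,453 × $20 = $89,060. Book value $88,000.
Accumulated through year 2 = $223,740 − $88,000 = $135,740.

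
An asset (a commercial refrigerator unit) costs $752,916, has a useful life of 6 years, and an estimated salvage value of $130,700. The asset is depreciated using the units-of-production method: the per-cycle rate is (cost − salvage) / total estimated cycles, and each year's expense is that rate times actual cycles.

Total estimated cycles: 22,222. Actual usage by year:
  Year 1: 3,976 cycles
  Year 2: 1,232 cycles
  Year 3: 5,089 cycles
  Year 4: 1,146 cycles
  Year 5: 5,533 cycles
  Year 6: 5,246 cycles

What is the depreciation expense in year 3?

Depreciable base = $752,916 − $130,700 = $622,216.
Rate = $622,216 / 22,222 cycles = $28 per cycle.
Year 1: 3,976 × $28 = $111,328. Book value $641,588.
Year 2: 1,232 × $28 = $34,496. Book value $607,092.
Year 3: 5,089 × $28 = $142,492. Book value $464,600.

$142,492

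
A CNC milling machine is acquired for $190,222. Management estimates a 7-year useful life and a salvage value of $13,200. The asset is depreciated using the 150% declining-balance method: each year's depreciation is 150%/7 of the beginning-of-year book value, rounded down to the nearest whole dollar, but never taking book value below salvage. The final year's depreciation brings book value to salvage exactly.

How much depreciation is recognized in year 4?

Depreciable base = $190,222 − $13,200 = $177,022.
Year 1: ⌊$190,222 × 150%/7⌋ = $40,761. Book value $149,461.
Year 2: ⌊$149,461 × 150%/7⌋ = $32,027. Book value $117,434.
Year 3: ⌊$117,434 × 150%/7⌋ = $25,164. Book value $92,270.
Year 4: ⌊$92,270 × 150%/7⌋ = $19,772. Book value $72,498.

$19,772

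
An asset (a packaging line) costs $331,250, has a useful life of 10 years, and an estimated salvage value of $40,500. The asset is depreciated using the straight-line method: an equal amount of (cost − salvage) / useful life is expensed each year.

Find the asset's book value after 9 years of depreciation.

Depreciable base = $331,250 − $40,500 = $290,750.
Annual expense = $290,750 / 10 = $29,075.
End of year 1: book value $302,175.
End of year 2: book value $273,100.
End of year 3: book value $244,025.
End of year 4: book value $214,950.
End of year 5: book value $185,875.
End of year 6: book value $156,800.
End of year 7: book value $127,725.
End of year 8: book value $98,650.
End of year 9: book value $69,575.

$69,575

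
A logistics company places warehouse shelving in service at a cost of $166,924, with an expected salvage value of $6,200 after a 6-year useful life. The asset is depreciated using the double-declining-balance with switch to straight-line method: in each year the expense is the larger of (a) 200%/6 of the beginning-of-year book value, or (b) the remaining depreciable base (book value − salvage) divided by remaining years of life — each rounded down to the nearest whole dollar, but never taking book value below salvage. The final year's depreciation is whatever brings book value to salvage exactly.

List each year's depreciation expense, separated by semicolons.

$55,641; $37,094; $24,729; $16,486; $13,387; $13,387

Depreciable base = $166,924 − $6,200 = $160,724.
Year 1: DB = ⌊$166,924 × 200%/6⌋ = $55,641; SL = ⌊$160,724/6⌋ = $26,787 → take DB $55,641. Book value $111,283.
Year 2: DB = ⌊$111,283 × 200%/6⌋ = $37,094; SL = ⌊$105,083/5⌋ = $21,016 → take DB $37,094. Book value $74,189.
Year 3: DB = ⌊$74,189 × 200%/6⌋ = $24,729; SL = ⌊$67,989/4⌋ = $16,997 → take DB $24,729. Book value $49,460.
Year 4: DB = ⌊$49,460 × 200%/6⌋ = $16,486; SL = ⌊$43,260/3⌋ = $14,420 → take DB $16,486. Book value $32,974.
Year 5: DB = ⌊$32,974 × 200%/6⌋ = $10,991; SL = ⌊$26,774/2⌋ = $13,387 → take SL $13,387. Book value $19,587.
Year 6 (final): $19,587 − $6,200 = $13,387. Book value $6,200.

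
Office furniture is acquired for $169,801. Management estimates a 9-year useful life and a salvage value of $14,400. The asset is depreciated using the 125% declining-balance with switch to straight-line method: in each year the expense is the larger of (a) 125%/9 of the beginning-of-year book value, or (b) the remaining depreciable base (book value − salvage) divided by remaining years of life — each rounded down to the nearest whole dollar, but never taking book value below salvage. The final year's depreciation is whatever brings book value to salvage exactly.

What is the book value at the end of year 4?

Depreciable base = $169,801 − $14,400 = $155,401.
Year 1: DB = ⌊$169,801 × 125%/9⌋ = $23,583; SL = ⌊$155,401/9⌋ = $17,266 → take DB $23,583. Book value $146,218.
Year 2: DB = ⌊$146,218 × 125%/9⌋ = $20,308; SL = ⌊$131,818/8⌋ = $16,477 → take DB $20,308. Book value $125,910.
Year 3: DB = ⌊$125,910 × 125%/9⌋ = $17,487; SL = ⌊$111,510/7⌋ = $15,930 → take DB $17,487. Book value $108,423.
Year 4: DB = ⌊$108,423 × 125%/9⌋ = $15,058; SL = ⌊$94,023/6⌋ = $15,670 → take SL $15,670. Book value $92,753.

$92,753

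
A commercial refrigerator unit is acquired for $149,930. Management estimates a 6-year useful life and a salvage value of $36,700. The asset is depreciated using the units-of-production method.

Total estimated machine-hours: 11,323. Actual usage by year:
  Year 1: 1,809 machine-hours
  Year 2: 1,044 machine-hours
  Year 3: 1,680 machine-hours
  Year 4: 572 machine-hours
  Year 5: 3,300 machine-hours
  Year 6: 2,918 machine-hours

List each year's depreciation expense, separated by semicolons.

$18,090; $10,440; $16,800; $5,720; $33,000; $29,180

Depreciable base = $149,930 − $36,700 = $113,230.
Rate = $113,230 / 11,323 machine-hours = $10 per machine-hour.
Year 1: 1,809 × $10 = $18,090. Book value $131,840.
Year 2: 1,044 × $10 = $10,440. Book value $121,400.
Year 3: 1,680 × $10 = $16,800. Book value $104,600.
Year 4: 572 × $10 = $5,720. Book value $98,880.
Year 5: 3,300 × $10 = $33,000. Book value $65,880.
Year 6: 2,918 × $10 = $29,180. Book value $36,700.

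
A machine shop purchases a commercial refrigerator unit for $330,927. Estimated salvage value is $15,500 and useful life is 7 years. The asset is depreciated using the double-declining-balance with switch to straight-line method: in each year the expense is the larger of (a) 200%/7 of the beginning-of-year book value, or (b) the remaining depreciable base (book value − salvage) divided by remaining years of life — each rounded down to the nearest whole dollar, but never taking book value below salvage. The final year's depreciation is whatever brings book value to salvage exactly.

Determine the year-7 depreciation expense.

Depreciable base = $330,927 − $15,500 = $315,427.
Year 1: DB = ⌊$330,927 × 200%/7⌋ = $94,550; SL = ⌊$315,427/7⌋ = $45,061 → take DB $94,550. Book value $236,377.
Year 2: DB = ⌊$236,377 × 200%/7⌋ = $67,536; SL = ⌊$220,877/6⌋ = $36,812 → take DB $67,536. Book value $168,841.
Year 3: DB = ⌊$168,841 × 200%/7⌋ = $48,240; SL = ⌊$153,341/5⌋ = $30,668 → take DB $48,240. Book value $120,601.
Year 4: DB = ⌊$120,601 × 200%/7⌋ = $34,457; SL = ⌊$105,101/4⌋ = $26,275 → take DB $34,457. Book value $86,144.
Year 5: DB = ⌊$86,144 × 200%/7⌋ = $24,612; SL = ⌊$70,644/3⌋ = $23,548 → take DB $24,612. Book value $61,532.
Year 6: DB = ⌊$61,532 × 200%/7⌋ = $17,580; SL = ⌊$46,032/2⌋ = $23,016 → take SL $23,016. Book value $38,516.
Year 7 (final): $38,516 − $15,500 = $23,016. Book value $15,500.

$23,016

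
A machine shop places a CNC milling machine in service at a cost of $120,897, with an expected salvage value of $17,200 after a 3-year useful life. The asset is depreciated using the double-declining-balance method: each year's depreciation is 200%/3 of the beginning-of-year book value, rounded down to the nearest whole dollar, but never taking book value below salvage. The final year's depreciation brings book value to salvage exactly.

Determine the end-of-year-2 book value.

$17,200

Depreciable base = $120,897 − $17,200 = $103,697.
Year 1: ⌊$120,897 × 200%/3⌋ = $80,598. Book value $40,299.
Year 2: ⌊$40,299 × 200%/3⌋ = $26,866, capped at $23,099. Book value $17,200.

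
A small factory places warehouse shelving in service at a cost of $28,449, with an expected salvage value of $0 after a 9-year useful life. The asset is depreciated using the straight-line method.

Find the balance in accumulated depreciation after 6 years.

$18,966

Depreciable base = $28,449 − $0 = $28,449.
Annual expense = $28,449 / 9 = $3,161.
End of year 1: book value $25,288.
End of year 2: book value $22,127.
End of year 3: book value $18,966.
End of year 4: book value $15,805.
End of year 5: book value $12,644.
End of year 6: book value $9,483.
Accumulated through year 6 = $28,449 − $9,483 = $18,966.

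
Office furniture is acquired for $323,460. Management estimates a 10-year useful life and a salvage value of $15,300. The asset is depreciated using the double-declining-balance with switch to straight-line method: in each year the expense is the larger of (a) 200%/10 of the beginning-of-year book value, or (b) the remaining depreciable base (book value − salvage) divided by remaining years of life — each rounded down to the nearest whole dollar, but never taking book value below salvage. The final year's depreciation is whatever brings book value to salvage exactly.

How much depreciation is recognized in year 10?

$17,374

Depreciable base = $323,460 − $15,300 = $308,160.
Year 1: DB = ⌊$323,460 × 200%/10⌋ = $64,692; SL = ⌊$308,160/10⌋ = $30,816 → take DB $64,692. Book value $258,768.
Year 2: DB = ⌊$258,768 × 200%/10⌋ = $51,753; SL = ⌊$243,468/9⌋ = $27,052 → take DB $51,753. Book value $207,015.
Year 3: DB = ⌊$207,015 × 200%/10⌋ = $41,403; SL = ⌊$191,715/8⌋ = $23,964 → take DB $41,403. Book value $165,612.
Year 4: DB = ⌊$165,612 × 200%/10⌋ = $33,122; SL = ⌊$150,312/7⌋ = $21,473 → take DB $33,122. Book value $132,490.
Year 5: DB = ⌊$132,490 × 200%/10⌋ = $26,498; SL = ⌊$117,190/6⌋ = $19,531 → take DB $26,498. Book value $105,992.
Year 6: DB = ⌊$105,992 × 200%/10⌋ = $21,198; SL = ⌊$90,692/5⌋ = $18,138 → take DB $21,198. Book value $84,794.
Year 7: DB = ⌊$84,794 × 200%/10⌋ = $16,958; SL = ⌊$69,494/4⌋ = $17,373 → take SL $17,373. Book value $67,421.
Year 8: DB = ⌊$67,421 × 200%/10⌋ = $13,484; SL = ⌊$52,121/3⌋ = $17,373 → take SL $17,373. Book value $50,048.
Year 9: DB = ⌊$50,048 × 200%/10⌋ = $10,009; SL = ⌊$34,748/2⌋ = $17,374 → take SL $17,374. Book value $32,674.
Year 10 (final): $32,674 − $15,300 = $17,374. Book value $15,300.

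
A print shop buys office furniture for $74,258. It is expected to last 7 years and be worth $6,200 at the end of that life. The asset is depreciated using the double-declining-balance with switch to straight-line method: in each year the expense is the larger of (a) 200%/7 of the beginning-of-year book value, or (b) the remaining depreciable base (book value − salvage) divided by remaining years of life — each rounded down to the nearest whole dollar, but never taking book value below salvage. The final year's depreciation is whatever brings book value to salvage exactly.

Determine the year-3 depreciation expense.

$10,825

Depreciable base = $74,258 − $6,200 = $68,058.
Year 1: DB = ⌊$74,258 × 200%/7⌋ = $21,216; SL = ⌊$68,058/7⌋ = $9,722 → take DB $21,216. Book value $53,042.
Year 2: DB = ⌊$53,042 × 200%/7⌋ = $15,154; SL = ⌊$46,842/6⌋ = $7,807 → take DB $15,154. Book value $37,888.
Year 3: DB = ⌊$37,888 × 200%/7⌋ = $10,825; SL = ⌊$31,688/5⌋ = $6,337 → take DB $10,825. Book value $27,063.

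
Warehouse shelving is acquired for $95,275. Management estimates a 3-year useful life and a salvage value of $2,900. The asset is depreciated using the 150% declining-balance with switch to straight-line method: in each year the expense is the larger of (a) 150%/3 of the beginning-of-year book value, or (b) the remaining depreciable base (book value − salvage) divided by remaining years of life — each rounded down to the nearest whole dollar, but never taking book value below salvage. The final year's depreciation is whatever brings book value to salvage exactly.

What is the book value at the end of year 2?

Depreciable base = $95,275 − $2,900 = $92,375.
Year 1: DB = ⌊$95,275 × 150%/3⌋ = $47,637; SL = ⌊$92,375/3⌋ = $30,791 → take DB $47,637. Book value $47,638.
Year 2: DB = ⌊$47,638 × 150%/3⌋ = $23,819; SL = ⌊$44,738/2⌋ = $22,369 → take DB $23,819. Book value $23,819.

$23,819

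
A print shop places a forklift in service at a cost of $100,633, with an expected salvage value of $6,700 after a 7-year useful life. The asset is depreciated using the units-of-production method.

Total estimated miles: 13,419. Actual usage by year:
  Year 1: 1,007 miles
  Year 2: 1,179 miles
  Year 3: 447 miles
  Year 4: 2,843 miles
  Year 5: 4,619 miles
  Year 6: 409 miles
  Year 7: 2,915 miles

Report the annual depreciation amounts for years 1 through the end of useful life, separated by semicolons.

$7,049; $8,253; $3,129; $19,901; $32,333; $2,863; $20,405

Depreciable base = $100,633 − $6,700 = $93,933.
Rate = $93,933 / 13,419 miles = $7 per mile.
Year 1: 1,007 × $7 = $7,049. Book value $93,584.
Year 2: 1,179 × $7 = $8,253. Book value $85,331.
Year 3: 447 × $7 = $3,129. Book value $82,202.
Year 4: 2,843 × $7 = $19,901. Book value $62,301.
Year 5: 4,619 × $7 = $32,333. Book value $29,968.
Year 6: 409 × $7 = $2,863. Book value $27,105.
Year 7: 2,915 × $7 = $20,405. Book value $6,700.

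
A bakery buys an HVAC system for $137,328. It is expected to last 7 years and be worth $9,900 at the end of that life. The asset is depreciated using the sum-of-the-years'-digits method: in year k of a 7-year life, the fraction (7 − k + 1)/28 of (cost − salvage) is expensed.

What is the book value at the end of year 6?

$14,451

Depreciable base = $137,328 − $9,900 = $127,428.
Sum of the years' digits = 7+6+5+4+3+2+1 = 28.
Year 1: $127,428 × 7/28 = $31,857. Book value $105,471.
Year 2: $127,428 × 6/28 = $27,306. Book value $78,165.
Year 3: $127,428 × 5/28 = $22,755. Book value $55,410.
Year 4: $127,428 × 4/28 = $18,204. Book value $37,206.
Year 5: $127,428 × 3/28 = $13,653. Book value $23,553.
Year 6: $127,428 × 2/28 = $9,102. Book value $14,451.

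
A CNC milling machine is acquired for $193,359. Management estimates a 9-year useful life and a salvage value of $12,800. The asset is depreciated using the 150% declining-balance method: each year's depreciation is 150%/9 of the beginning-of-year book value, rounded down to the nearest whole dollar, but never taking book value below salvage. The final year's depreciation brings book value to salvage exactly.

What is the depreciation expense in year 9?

Depreciable base = $193,359 − $12,800 = $180,559.
Year 1: ⌊$193,359 × 150%/9⌋ = $32,226. Book value $161,133.
Year 2: ⌊$161,133 × 150%/9⌋ = $26,855. Book value $134,278.
Year 3: ⌊$134,278 × 150%/9⌋ = $22,379. Book value $111,899.
Year 4: ⌊$111,899 × 150%/9⌋ = $18,649. Book value $93,250.
Year 5: ⌊$93,250 × 150%/9⌋ = $15,541. Book value $77,709.
Year 6: ⌊$77,709 × 150%/9⌋ = $12,951. Book value $64,758.
Year 7: ⌊$64,758 × 150%/9⌋ = $10,793. Book value $53,965.
Year 8: ⌊$53,965 × 150%/9⌋ = $8,994. Book value $44,971.
Year 9 (final): $44,971 − $12,800 = $32,171. Book value $12,800.

$32,171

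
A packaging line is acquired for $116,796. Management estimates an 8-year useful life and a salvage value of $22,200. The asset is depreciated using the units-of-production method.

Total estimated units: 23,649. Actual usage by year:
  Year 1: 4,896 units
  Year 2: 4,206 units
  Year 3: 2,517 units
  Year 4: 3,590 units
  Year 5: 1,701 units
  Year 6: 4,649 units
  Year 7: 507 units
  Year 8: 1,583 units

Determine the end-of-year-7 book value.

Depreciable base = $116,796 − $22,200 = $94,596.
Rate = $94,596 / 23,649 units = $4 per unit.
Year 1: 4,896 × $4 = $19,584. Book value $97,212.
Year 2: 4,206 × $4 = $16,824. Book value $80,388.
Year 3: 2,517 × $4 = $10,068. Book value $70,320.
Year 4: 3,590 × $4 = $14,360. Book value $55,960.
Year 5: 1,701 × $4 = $6,804. Book value $49,156.
Year 6: 4,649 × $4 = $18,596. Book value $30,560.
Year 7: 507 × $4 = $2,028. Book value $28,532.

$28,532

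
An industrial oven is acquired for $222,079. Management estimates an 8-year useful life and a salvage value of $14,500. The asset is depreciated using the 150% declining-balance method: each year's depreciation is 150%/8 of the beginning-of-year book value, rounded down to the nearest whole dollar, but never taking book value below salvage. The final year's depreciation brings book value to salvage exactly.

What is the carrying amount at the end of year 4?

Depreciable base = $222,079 − $14,500 = $207,579.
Year 1: ⌊$222,079 × 150%/8⌋ = $41,639. Book value $180,440.
Year 2: ⌊$180,440 × 150%/8⌋ = $33,832. Book value $146,608.
Year 3: ⌊$146,608 × 150%/8⌋ = $27,489. Book value $119,119.
Year 4: ⌊$119,119 × 150%/8⌋ = $22,334. Book value $96,785.

$96,785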